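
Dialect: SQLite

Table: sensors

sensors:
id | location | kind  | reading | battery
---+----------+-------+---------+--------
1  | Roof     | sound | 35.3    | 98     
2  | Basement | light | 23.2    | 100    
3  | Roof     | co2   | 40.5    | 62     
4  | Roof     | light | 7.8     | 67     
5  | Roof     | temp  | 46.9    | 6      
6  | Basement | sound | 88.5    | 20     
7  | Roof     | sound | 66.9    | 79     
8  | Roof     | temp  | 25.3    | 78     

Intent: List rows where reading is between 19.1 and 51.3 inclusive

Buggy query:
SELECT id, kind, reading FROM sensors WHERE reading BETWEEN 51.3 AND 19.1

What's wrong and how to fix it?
Bug: BETWEEN expects the lower bound first; with 51.3 AND 19.1 the range is empty

Fix: Swap the bounds so the smaller value comes first

Corrected query:
SELECT id, kind, reading FROM sensors WHERE reading BETWEEN 19.1 AND 51.3

Result:
id | kind  | reading
---+-------+--------
1  | sound | 35.3   
2  | light | 23.2   
3  | co2   | 40.5   
5  | temp  | 46.9   
8  | temp  | 25.3   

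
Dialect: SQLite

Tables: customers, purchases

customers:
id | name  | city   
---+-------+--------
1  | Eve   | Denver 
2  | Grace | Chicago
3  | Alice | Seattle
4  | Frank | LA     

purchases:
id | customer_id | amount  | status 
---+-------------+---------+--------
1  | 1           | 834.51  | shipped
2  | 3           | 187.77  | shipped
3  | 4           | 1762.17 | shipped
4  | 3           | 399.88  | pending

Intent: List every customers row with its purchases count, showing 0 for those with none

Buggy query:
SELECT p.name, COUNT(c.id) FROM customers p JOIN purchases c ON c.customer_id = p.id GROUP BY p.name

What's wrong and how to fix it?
Bug: An inner join excludes parents with zero children

Fix: Use LEFT JOIN so parents without children still appear (COUNT(c.id) gives 0)

Corrected query:
SELECT p.name, COUNT(c.id) FROM customers p LEFT JOIN purchases c ON c.customer_id = p.id GROUP BY p.name

Result:
name  | COUNT(c.id)
------+------------
Alice | 2          
Eve   | 1          
Frank | 1          
Grace | 0          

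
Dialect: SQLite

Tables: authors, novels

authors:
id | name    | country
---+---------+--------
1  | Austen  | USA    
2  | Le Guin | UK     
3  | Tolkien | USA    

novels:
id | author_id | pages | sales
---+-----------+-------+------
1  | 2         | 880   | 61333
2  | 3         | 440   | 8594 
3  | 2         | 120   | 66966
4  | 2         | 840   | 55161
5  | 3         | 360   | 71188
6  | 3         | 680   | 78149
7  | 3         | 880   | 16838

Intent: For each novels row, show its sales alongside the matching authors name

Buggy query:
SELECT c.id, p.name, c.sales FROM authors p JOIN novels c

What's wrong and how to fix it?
Bug: JOIN with no ON clause produces a cartesian product; every novels row pairs with every authors row

Fix: Add ON c.author_id = p.id to the JOIN

Corrected query:
SELECT c.id, p.name, c.sales FROM authors p JOIN novels c ON c.author_id = p.id

Result:
id | name    | sales
---+---------+------
1  | Le Guin | 61333
2  | Tolkien | 8594 
3  | Le Guin | 66966
4  | Le Guin | 55161
5  | Tolkien | 71188
6  | Tolkien | 78149
7  | Tolkien | 16838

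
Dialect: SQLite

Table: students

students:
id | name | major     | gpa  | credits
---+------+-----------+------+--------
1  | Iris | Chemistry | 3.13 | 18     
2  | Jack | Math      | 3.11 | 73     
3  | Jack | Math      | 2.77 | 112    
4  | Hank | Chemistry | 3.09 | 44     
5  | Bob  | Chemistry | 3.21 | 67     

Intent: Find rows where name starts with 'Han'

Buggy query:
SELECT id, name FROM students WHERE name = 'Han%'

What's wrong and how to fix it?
Bug: '=' compares the literal string including the % character; pattern matching needs LIKE

Fix: Replace '=' with LIKE so 'Han%' is treated as a pattern

Corrected query:
SELECT id, name FROM students WHERE name LIKE 'Han%'

Result:
id | name
---+-----
4  | Hank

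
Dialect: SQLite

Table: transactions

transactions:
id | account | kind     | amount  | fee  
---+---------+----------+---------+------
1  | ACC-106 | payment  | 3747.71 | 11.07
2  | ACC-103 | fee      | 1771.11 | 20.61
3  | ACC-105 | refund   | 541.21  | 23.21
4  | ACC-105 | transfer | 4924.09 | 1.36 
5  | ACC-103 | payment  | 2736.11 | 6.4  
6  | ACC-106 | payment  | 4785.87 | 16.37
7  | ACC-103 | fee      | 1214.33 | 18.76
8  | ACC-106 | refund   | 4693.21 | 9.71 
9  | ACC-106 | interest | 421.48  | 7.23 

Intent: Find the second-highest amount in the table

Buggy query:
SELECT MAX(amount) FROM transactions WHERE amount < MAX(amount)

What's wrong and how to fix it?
Bug: The inner MAX is an aggregate inside WHERE, which is not allowed

Fix: Compute the overall MAX in a subquery, then take MAX of rows below it

Corrected query:
SELECT MAX(amount) FROM transactions WHERE amount < (SELECT MAX(amount) FROM transactions)

Result:
MAX(amount)
-----------
4785.87    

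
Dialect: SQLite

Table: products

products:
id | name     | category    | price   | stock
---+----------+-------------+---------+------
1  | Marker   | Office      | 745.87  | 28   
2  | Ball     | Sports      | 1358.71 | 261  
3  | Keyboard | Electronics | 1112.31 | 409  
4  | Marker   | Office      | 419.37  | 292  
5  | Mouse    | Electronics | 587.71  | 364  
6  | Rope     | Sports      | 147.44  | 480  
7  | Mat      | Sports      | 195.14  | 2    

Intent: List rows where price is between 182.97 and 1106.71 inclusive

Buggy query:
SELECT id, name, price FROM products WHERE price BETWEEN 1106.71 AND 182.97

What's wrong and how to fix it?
Bug: BETWEEN expects the lower bound first; with 1106.71 AND 182.97 the range is empty

Fix: Swap the bounds so the smaller value comes first

Corrected query:
SELECT id, name, price FROM products WHERE price BETWEEN 182.97 AND 1106.71

Result:
id | name   | price 
---+--------+-------
1  | Marker | 745.87
4  | Marker | 419.37
5  | Mouse  | 587.71
7  | Mat    | 195.14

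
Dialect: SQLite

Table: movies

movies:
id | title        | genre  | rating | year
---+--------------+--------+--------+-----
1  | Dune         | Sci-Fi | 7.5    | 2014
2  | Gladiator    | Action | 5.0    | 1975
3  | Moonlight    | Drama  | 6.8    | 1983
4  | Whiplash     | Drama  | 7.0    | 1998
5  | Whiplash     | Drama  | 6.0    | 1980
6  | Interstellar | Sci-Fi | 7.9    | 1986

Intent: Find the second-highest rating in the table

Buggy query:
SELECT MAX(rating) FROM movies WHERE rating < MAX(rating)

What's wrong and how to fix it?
Bug: The inner MAX is an aggregate inside WHERE, which is not allowed

Fix: Put the inner MAX in a scalar subquery

Corrected query:
SELECT MAX(rating) FROM movies WHERE rating < (SELECT MAX(rating) FROM movies)

Result:
MAX(rating)
-----------
7.5        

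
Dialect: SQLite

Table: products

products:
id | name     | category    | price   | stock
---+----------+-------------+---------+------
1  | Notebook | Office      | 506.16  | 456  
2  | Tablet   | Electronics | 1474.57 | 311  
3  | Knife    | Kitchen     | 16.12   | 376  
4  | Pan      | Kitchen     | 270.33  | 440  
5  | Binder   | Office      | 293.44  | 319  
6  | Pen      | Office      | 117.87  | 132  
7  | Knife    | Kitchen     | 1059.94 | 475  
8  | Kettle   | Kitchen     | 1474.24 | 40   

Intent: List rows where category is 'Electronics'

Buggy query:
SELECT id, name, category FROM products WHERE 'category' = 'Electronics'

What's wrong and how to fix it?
Bug: 'category' in single quotes is a string literal, not the column; the comparison is literal-vs-literal and never true

Fix: Remove the quotes around the column name (or use double quotes for an identifier)

Corrected query:
SELECT id, name, category FROM products WHERE category = 'Electronics'

Result:
id | name   | category   
---+--------+------------
2  | Tablet | Electronics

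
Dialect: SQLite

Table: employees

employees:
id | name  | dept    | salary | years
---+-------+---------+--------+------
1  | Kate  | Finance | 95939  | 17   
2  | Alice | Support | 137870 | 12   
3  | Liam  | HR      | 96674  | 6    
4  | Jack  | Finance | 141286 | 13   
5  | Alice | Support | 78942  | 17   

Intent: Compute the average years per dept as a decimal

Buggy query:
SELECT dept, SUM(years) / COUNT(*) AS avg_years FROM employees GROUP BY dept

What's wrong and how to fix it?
Bug: SUM(years) and COUNT(*) are both integers; the division truncates the fractional part

Fix: Multiply by 1.0 (or CAST to REAL) to force floating-point division

Corrected query:
SELECT dept, SUM(years) * 1.0 / COUNT(*) AS avg_years FROM employees GROUP BY dept

Result:
dept    | avg_years
--------+----------
Finance | 15       
HR      | 6        
Support | 14.5     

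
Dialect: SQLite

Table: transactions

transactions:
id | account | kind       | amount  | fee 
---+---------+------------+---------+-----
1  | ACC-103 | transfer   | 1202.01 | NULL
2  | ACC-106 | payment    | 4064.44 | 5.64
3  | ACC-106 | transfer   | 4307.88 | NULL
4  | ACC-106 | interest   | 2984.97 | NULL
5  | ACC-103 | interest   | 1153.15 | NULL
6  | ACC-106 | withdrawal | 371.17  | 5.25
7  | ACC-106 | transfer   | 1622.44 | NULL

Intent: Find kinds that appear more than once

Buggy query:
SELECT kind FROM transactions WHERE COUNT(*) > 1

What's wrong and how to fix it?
Bug: WHERE can't reference COUNT(*); aggregates are computed after WHERE

Fix: GROUP BY kind, then filter groups with HAVING COUNT(*) > 1

Corrected query:
SELECT kind FROM transactions GROUP BY kind HAVING COUNT(*) > 1

Result:
kind    
--------
interest
transfer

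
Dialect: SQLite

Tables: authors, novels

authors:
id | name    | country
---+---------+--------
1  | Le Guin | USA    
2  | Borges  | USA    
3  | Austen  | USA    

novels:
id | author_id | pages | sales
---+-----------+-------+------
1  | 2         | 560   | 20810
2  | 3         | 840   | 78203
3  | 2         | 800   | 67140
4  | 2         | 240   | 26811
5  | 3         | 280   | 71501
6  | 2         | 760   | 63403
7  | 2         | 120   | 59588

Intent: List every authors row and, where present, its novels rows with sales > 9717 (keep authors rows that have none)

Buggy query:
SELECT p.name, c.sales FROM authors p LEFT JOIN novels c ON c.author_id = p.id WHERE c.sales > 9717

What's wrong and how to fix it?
Bug: Filtering c.sales in WHERE discards the NULL rows produced by LEFT JOIN, turning it into an inner join

Fix: Put 'c.sales > 9717' in the JOIN's ON clause instead of WHERE

Corrected query:
SELECT p.name, c.sales FROM authors p LEFT JOIN novels c ON c.author_id = p.id AND c.sales > 9717

Result:
name    | sales
--------+------
Le Guin | NULL 
Borges  | 20810
Borges  | 26811
Borges  | 59588
Borges  | 63403
Borges  | 67140
Austen  | 71501
Austen  | 78203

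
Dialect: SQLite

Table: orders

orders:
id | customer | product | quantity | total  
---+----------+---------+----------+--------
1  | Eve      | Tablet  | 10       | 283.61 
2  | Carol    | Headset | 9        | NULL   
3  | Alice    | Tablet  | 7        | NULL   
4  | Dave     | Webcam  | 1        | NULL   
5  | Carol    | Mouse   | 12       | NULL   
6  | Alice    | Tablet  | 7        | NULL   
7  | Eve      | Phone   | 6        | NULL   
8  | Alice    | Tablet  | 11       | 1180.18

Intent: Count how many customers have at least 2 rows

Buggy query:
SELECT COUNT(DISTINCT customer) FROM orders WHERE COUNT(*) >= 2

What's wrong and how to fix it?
Bug: COUNT(*) cannot appear in WHERE; the per-group count doesn't exist yet

Fix: Use a subquery that GROUPs and filters with HAVING, then count its rows

Corrected query:
SELECT COUNT(*) FROM (SELECT customer FROM orders GROUP BY customer HAVING COUNT(*) >= 2)

Result:
COUNT(*)
--------
3       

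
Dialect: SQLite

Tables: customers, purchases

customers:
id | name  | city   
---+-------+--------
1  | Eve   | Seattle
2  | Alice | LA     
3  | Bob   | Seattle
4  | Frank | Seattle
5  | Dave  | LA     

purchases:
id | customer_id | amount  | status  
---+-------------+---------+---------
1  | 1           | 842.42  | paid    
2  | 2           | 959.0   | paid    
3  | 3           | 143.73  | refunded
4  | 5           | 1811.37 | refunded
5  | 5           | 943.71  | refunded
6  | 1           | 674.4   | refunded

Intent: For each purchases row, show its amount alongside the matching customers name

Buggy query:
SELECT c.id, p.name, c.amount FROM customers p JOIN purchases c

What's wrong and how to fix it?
Bug: JOIN with no ON clause produces a cartesian product; every purchases row pairs with every customers row

Fix: Add ON c.customer_id = p.id to the JOIN

Corrected query:
SELECT c.id, p.name, c.amount FROM customers p JOIN purchases c ON c.customer_id = p.id

Result:
id | name  | amount 
---+-------+--------
1  | Eve   | 842.42 
2  | Alice | 959    
3  | Bob   | 143.73 
4  | Dave  | 1811.37
5  | Dave  | 943.71 
6  | Eve   | 674.4  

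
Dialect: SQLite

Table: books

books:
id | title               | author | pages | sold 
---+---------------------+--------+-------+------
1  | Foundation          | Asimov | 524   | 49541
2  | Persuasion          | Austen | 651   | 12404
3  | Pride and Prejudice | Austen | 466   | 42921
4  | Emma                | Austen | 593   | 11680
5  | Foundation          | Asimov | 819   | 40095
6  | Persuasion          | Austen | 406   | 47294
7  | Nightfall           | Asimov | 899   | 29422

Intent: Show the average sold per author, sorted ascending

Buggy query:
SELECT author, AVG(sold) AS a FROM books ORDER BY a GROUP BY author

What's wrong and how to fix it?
Bug: GROUP BY must precede ORDER BY

Fix: Reorder: SELECT … FROM … GROUP BY … ORDER BY …

Corrected query:
SELECT author, AVG(sold) AS a FROM books GROUP BY author ORDER BY a

Result:
author | a       
-------+---------
Austen | 28574.75
Asimov | 39686   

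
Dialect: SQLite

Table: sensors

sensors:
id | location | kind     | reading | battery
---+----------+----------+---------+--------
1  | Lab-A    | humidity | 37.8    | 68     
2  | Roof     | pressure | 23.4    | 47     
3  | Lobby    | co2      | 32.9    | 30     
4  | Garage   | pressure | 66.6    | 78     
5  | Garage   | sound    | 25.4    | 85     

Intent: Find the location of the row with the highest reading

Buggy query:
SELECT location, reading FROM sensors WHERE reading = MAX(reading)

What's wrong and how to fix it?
Bug: WHERE is evaluated per row; an aggregate over the whole table isn't defined there

Fix: Use a subquery: WHERE reading = (SELECT MAX(reading) FROM sensors)

Corrected query:
SELECT location, reading FROM sensors WHERE reading = (SELECT MAX(reading) FROM sensors)

Result:
location | reading
---------+--------
Garage   | 66.6   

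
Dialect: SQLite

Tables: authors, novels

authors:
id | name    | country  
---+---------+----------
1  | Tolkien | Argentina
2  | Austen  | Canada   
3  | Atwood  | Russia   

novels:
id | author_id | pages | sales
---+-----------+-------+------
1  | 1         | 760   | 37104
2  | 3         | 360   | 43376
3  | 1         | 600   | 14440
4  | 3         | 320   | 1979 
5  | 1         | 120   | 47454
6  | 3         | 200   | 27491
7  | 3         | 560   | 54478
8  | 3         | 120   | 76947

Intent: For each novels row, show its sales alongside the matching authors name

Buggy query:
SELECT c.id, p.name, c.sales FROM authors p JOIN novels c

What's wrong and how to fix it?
Bug: JOIN with no ON clause produces a cartesian product; every novels row pairs with every authors row

Fix: Add ON c.author_id = p.id to the JOIN

Corrected query:
SELECT c.id, p.name, c.sales FROM authors p JOIN novels c ON c.author_id = p.id

Result:
id | name    | sales
---+---------+------
1  | Tolkien | 37104
2  | Atwood  | 43376
3  | Tolkien | 14440
4  | Atwood  | 1979 
5  | Tolkien | 47454
6  | Atwood  | 27491
7  | Atwood  | 54478
8  | Atwood  | 76947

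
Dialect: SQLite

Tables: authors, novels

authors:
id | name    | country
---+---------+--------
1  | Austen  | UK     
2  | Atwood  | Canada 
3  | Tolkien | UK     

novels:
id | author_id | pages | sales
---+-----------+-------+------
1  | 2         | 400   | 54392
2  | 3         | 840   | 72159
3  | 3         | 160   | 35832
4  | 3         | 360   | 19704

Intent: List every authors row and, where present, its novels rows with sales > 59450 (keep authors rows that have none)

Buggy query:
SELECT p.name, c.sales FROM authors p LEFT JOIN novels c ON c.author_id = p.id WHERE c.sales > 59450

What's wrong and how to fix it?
Bug: Filtering c.sales in WHERE discards the NULL rows produced by LEFT JOIN, turning it into an inner join

Fix: Put 'c.sales > 59450' in the JOIN's ON clause instead of WHERE

Corrected query:
SELECT p.name, c.sales FROM authors p LEFT JOIN novels c ON c.author_id = p.id AND c.sales > 59450

Result:
name    | sales
--------+------
Austen  | NULL 
Atwood  | NULL 
Tolkien | 72159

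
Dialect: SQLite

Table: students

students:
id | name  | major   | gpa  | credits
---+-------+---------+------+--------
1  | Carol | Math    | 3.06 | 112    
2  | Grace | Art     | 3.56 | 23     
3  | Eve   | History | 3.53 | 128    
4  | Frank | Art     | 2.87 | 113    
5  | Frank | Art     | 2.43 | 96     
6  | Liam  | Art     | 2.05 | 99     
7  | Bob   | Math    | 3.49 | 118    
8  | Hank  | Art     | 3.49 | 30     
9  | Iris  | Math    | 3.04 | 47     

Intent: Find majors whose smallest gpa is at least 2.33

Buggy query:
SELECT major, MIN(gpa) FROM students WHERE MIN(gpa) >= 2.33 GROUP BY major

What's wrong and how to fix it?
Bug: MIN() in WHERE is a misuse of aggregate

Fix: Replace WHERE with HAVING after the GROUP BY

Corrected query:
SELECT major, MIN(gpa) FROM students GROUP BY major HAVING MIN(gpa) >= 2.33

Result:
major   | MIN(gpa)
--------+---------
History | 3.53    
Math    | 3.04    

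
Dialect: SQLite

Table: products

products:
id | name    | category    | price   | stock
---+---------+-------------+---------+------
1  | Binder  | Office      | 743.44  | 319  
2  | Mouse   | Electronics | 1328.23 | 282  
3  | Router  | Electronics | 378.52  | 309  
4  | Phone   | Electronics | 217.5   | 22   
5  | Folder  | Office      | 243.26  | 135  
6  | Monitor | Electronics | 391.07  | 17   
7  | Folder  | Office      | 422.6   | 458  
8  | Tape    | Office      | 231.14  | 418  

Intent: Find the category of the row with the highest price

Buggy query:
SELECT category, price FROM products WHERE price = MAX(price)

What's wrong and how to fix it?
Bug: MAX(price) is an aggregate and cannot be used directly in WHERE

Fix: Use a subquery: WHERE price = (SELECT MAX(price) FROM products)

Corrected query:
SELECT category, price FROM products WHERE price = (SELECT MAX(price) FROM products)

Result:
category    | price  
------------+--------
Electronics | 1328.23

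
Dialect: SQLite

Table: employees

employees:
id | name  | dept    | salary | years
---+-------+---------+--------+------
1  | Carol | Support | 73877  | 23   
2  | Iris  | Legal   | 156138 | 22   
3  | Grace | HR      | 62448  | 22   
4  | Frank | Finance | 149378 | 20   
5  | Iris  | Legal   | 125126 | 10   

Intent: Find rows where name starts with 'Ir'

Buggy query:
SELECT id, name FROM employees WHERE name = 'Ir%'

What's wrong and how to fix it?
Bug: '=' compares the literal string including the % character; pattern matching needs LIKE

Fix: Replace '=' with LIKE so 'Ir%' is treated as a pattern

Corrected query:
SELECT id, name FROM employees WHERE name LIKE 'Ir%'

Result:
id | name
---+-----
2  | Iris
5  | Iris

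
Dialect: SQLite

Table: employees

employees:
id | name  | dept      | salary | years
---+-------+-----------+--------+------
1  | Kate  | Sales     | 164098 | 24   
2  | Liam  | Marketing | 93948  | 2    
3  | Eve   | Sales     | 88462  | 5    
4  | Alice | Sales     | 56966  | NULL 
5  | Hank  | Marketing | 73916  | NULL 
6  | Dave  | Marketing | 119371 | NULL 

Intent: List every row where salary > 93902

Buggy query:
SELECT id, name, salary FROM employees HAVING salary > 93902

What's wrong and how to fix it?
Bug: HAVING filters the output of aggregation, but this query has no GROUP BY and no aggregate functions, so SQLite rejects it (HAVING clause on a non-aggregate query); the condition here is per row

Fix: Use WHERE for row-level filtering

Corrected query:
SELECT id, name, salary FROM employees WHERE salary > 93902

Result:
id | name | salary
---+------+-------
1  | Kate | 164098
2  | Liam | 93948 
6  | Dave | 119371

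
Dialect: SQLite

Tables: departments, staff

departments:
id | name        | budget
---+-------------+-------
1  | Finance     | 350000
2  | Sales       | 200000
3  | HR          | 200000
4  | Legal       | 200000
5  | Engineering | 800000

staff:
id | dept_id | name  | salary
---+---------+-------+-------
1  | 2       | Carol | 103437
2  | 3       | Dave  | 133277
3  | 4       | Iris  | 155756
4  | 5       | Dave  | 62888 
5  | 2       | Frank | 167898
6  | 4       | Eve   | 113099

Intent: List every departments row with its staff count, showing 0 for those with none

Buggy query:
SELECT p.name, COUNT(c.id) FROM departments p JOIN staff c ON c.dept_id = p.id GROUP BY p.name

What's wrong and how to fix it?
Bug: INNER JOIN drops departments rows that have no matching staff rows

Fix: Use LEFT JOIN so parents without children still appear (COUNT(c.id) gives 0)

Corrected query:
SELECT p.name, COUNT(c.id) FROM departments p LEFT JOIN staff c ON c.dept_id = p.id GROUP BY p.name

Result:
name        | COUNT(c.id)
------------+------------
Engineering | 1          
Finance     | 0          
HR          | 1          
Legal       | 2          
Sales       | 2          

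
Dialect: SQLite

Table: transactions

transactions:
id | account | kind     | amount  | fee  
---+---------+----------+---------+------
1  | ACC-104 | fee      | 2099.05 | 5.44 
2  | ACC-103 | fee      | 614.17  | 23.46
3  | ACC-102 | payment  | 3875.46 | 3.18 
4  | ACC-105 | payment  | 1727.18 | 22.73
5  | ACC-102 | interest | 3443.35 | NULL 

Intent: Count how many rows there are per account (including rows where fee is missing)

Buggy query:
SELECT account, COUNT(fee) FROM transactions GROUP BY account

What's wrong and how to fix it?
Bug: COUNT(column) counts non-NULL values only; rows with NULL fee aren't counted

Fix: Use COUNT(*) to count all rows regardless of NULL

Corrected query:
SELECT account, COUNT(*) FROM transactions GROUP BY account

Result:
account | COUNT(*)
--------+---------
ACC-102 | 2       
ACC-103 | 1       
ACC-104 | 1       
ACC-105 | 1       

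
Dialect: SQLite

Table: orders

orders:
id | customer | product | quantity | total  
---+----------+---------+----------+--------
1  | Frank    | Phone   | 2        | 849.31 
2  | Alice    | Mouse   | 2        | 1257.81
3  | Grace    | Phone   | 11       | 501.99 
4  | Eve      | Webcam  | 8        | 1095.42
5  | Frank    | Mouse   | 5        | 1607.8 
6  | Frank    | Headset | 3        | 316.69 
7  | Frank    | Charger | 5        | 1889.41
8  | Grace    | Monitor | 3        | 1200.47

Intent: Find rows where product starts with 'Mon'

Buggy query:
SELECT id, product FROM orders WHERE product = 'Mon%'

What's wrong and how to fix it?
Bug: Wildcards only work with LIKE; '=' treats '%' as a literal character

Fix: Replace '=' with LIKE so 'Mon%' is treated as a pattern

Corrected query:
SELECT id, product FROM orders WHERE product LIKE 'Mon%'

Result:
id | product
---+--------
8  | Monitor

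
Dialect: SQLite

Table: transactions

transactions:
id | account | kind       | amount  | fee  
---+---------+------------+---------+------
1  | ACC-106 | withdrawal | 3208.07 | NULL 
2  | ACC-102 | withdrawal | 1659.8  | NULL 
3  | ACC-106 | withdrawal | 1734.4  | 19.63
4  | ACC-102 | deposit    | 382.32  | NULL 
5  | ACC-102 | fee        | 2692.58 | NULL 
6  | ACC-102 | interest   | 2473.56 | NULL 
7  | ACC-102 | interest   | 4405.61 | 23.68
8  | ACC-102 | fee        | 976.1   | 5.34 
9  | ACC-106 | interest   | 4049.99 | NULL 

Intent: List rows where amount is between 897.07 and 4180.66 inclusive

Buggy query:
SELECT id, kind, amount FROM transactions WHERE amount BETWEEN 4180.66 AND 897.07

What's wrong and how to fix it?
Bug: The bounds are reversed; BETWEEN a AND b requires a <= b to match anything

Fix: Write BETWEEN 897.07 AND 4180.66

Corrected query:
SELECT id, kind, amount FROM transactions WHERE amount BETWEEN 897.07 AND 4180.66

Result:
id | kind       | amount 
---+------------+--------
1  | withdrawal | 3208.07
2  | withdrawal | 1659.8 
3  | withdrawal | 1734.4 
5  | fee        | 2692.58
6  | interest   | 2473.56
8  | fee        | 976.1  
9  | interest   | 4049.99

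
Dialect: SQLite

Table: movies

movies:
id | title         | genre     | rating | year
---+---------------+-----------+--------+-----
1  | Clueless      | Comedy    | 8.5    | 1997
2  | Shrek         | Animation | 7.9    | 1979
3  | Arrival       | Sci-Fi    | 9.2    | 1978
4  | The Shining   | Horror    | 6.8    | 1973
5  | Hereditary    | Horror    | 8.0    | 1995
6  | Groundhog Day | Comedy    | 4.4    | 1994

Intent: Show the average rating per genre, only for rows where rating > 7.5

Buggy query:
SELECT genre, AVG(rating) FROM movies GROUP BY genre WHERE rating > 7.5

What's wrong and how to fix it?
Bug: WHERE cannot follow GROUP BY

Fix: Place WHERE between FROM and GROUP BY

Corrected query:
SELECT genre, AVG(rating) FROM movies WHERE rating > 7.5 GROUP BY genre

Result:
genre     | AVG(rating)
----------+------------
Animation | 7.9        
Comedy    | 8.5        
Horror    | 8          
Sci-Fi    | 9.2        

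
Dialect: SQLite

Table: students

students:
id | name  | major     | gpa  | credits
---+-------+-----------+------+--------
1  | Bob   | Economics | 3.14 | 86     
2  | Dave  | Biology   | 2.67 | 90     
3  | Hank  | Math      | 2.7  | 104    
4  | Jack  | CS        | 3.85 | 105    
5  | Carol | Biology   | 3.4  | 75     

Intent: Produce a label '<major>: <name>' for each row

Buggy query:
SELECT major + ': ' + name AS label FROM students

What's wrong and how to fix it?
Bug: SQLite uses || for string concatenation; + coerces text to numbers (yielding 0)

Fix: Replace + with || to concatenate text

Corrected query:
SELECT major || ': ' || name AS label FROM students

Result:
label         
--------------
Economics: Bob
Biology: Dave 
Math: Hank    
CS: Jack      
Biology: Carol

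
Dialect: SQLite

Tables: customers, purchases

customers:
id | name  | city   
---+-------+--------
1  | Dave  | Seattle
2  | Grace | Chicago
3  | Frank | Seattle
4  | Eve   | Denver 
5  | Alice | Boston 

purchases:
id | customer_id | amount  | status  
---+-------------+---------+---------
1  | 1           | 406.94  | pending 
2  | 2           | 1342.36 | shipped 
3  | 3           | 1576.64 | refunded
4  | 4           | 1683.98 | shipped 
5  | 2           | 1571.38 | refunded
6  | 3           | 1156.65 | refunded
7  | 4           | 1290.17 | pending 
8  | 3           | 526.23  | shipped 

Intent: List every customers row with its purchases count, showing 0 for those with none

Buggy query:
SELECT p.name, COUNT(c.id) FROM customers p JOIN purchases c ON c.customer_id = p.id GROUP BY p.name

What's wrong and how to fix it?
Bug: An inner join excludes parents with zero children

Fix: Switch to LEFT JOIN to retain unmatched parent rows

Corrected query:
SELECT p.name, COUNT(c.id) FROM customers p LEFT JOIN purchases c ON c.customer_id = p.id GROUP BY p.name

Result:
name  | COUNT(c.id)
------+------------
Alice | 0          
Dave  | 1          
Eve   | 2          
Frank | 3          
Grace | 2          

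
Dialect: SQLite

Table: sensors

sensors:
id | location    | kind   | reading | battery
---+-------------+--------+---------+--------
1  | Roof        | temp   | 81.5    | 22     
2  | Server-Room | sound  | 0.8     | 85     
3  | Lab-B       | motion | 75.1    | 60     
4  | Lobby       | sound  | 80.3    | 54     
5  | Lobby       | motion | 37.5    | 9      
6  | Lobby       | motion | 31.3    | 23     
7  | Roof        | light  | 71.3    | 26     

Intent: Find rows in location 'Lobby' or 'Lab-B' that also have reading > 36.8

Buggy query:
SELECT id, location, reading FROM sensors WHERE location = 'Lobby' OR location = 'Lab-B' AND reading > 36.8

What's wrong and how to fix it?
Bug: Without parentheses, AND is evaluated before OR, so the reading filter only applies to the 'Lab-B' branch

Fix: Add parentheses around the OR so the AND applies to both alternatives

Corrected query:
SELECT id, location, reading FROM sensors WHERE (location = 'Lobby' OR location = 'Lab-B') AND reading > 36.8

Result:
id | location | reading
---+----------+--------
3  | Lab-B    | 75.1   
4  | Lobby    | 80.3   
5  | Lobby    | 37.5   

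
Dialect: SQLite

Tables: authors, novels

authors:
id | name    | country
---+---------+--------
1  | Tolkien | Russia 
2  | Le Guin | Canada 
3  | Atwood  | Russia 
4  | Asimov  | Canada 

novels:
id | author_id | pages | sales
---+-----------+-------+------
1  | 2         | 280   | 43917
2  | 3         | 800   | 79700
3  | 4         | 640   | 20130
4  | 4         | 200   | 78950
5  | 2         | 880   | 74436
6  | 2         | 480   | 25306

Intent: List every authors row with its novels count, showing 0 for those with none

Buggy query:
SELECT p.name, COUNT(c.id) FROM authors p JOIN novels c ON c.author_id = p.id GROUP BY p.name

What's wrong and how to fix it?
Bug: An inner join excludes parents with zero children

Fix: Switch to LEFT JOIN to retain unmatched parent rows

Corrected query:
SELECT p.name, COUNT(c.id) FROM authors p LEFT JOIN novels c ON c.author_id = p.id GROUP BY p.name

Result:
name    | COUNT(c.id)
--------+------------
Asimov  | 2          
Atwood  | 1          
Le Guin | 3          
Tolkien | 0          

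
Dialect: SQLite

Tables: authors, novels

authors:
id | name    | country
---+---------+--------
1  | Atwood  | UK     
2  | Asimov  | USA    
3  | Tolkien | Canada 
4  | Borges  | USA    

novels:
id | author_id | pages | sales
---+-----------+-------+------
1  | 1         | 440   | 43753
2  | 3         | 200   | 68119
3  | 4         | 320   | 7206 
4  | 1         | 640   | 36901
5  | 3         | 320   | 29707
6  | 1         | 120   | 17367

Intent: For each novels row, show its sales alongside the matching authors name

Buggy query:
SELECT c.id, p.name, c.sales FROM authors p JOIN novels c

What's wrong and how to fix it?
Bug: Missing join condition: each novels row is matched to all authors rows instead of just its own

Fix: Add ON c.author_id = p.id to the JOIN

Corrected query:
SELECT c.id, p.name, c.sales FROM authors p JOIN novels c ON c.author_id = p.id

Result:
id | name    | sales
---+---------+------
1  | Atwood  | 43753
2  | Tolkien | 68119
3  | Borges  | 7206 
4  | Atwood  | 36901
5  | Tolkien | 29707
6  | Atwood  | 17367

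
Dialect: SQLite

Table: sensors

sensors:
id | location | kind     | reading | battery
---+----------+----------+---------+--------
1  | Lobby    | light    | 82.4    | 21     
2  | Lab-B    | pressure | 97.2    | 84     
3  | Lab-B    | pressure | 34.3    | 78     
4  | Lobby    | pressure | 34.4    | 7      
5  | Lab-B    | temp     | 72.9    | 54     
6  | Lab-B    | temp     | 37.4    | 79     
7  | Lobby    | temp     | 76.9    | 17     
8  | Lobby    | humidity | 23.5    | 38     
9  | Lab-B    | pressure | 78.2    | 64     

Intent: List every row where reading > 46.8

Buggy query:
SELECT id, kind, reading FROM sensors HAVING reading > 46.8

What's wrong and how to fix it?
Bug: This is a non-aggregate query (no GROUP BY, no aggregates), so in SQLite the HAVING clause is invalid here; a row-level condition belongs in WHERE

Fix: Replace HAVING with WHERE since the condition applies to individual rows

Corrected query:
SELECT id, kind, reading FROM sensors WHERE reading > 46.8

Result:
id | kind     | reading
---+----------+--------
1  | light    | 82.4   
2  | pressure | 97.2   
5  | temp     | 72.9   
7  | temp     | 76.9   
9  | pressure | 78.2   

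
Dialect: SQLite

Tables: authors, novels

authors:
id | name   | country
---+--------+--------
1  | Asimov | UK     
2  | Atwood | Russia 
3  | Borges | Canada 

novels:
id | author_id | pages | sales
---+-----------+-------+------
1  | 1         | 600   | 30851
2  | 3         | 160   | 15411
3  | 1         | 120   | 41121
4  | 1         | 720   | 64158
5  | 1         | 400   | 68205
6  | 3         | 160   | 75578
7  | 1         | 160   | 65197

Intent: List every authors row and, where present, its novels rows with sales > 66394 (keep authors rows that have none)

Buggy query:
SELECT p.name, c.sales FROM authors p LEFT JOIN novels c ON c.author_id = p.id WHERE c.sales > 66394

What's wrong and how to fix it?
Bug: Filtering c.sales in WHERE discards the NULL rows produced by LEFT JOIN, turning it into an inner join

Fix: Put 'c.sales > 66394' in the JOIN's ON clause instead of WHERE

Corrected query:
SELECT p.name, c.sales FROM authors p LEFT JOIN novels c ON c.author_id = p.id AND c.sales > 66394

Result:
name   | sales
-------+------
Asimov | 68205
Atwood | NULL 
Borges | 75578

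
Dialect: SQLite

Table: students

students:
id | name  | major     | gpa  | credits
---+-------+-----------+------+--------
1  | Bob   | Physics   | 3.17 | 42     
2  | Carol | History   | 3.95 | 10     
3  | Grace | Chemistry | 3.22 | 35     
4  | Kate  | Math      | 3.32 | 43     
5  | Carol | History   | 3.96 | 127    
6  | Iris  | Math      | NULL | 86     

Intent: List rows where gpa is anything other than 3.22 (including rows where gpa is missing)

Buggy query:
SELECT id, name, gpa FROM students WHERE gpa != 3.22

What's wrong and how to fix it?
Bug: 'gpa != 3.22' is unknown when gpa is NULL, so NULL rows are silently excluded

Fix: Add an explicit OR gpa IS NULL to include the missing-value rows

Corrected query:
SELECT id, name, gpa FROM students WHERE gpa != 3.22 OR gpa IS NULL

Result:
id | name  | gpa 
---+-------+-----
1  | Bob   | 3.17
2  | Carol | 3.95
4  | Kate  | 3.32
5  | Carol | 3.96
6  | Iris  | NULL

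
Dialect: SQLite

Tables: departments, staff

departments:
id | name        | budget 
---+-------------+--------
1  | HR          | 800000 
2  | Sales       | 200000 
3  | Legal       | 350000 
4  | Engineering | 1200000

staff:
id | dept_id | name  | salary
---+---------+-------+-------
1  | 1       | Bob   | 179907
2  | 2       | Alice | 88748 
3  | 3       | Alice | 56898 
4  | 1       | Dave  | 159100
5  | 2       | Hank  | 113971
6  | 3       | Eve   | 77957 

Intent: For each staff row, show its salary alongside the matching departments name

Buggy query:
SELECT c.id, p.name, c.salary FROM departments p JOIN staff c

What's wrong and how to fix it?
Bug: JOIN with no ON clause produces a cartesian product; every staff row pairs with every departments row

Fix: Specify the join condition linking the foreign key to the parent id

Corrected query:
SELECT c.id, p.name, c.salary FROM departments p JOIN staff c ON c.dept_id = p.id

Result:
id | name  | salary
---+-------+-------
1  | HR    | 179907
2  | Sales | 88748 
3  | Legal | 56898 
4  | HR    | 159100
5  | Sales | 113971
6  | Legal | 77957 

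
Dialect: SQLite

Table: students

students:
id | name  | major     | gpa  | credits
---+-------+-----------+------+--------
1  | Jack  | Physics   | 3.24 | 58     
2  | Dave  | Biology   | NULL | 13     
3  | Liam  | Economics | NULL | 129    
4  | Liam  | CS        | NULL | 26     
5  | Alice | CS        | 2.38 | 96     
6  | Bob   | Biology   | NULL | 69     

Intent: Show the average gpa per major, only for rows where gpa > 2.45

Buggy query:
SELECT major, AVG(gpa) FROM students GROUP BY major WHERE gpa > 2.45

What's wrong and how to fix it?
Bug: WHERE cannot follow GROUP BY

Fix: Move the WHERE clause before GROUP BY

Corrected query:
SELECT major, AVG(gpa) FROM students WHERE gpa > 2.45 GROUP BY major

Result:
major   | AVG(gpa)
--------+---------
Physics | 3.24    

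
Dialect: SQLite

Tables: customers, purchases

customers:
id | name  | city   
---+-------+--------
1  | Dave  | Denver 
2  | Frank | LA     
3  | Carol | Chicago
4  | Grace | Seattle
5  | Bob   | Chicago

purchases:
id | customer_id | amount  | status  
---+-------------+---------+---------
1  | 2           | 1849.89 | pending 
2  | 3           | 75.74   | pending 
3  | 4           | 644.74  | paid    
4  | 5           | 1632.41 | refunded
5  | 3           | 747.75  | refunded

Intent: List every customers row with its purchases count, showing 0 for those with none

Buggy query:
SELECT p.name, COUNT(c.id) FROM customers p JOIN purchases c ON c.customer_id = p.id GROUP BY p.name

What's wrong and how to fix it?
Bug: INNER JOIN drops customers rows that have no matching purchases rows

Fix: Switch to LEFT JOIN to retain unmatched parent rows

Corrected query:
SELECT p.name, COUNT(c.id) FROM customers p LEFT JOIN purchases c ON c.customer_id = p.id GROUP BY p.name

Result:
name  | COUNT(c.id)
------+------------
Bob   | 1          
Carol | 2          
Dave  | 0          
Frank | 1          
Grace | 1          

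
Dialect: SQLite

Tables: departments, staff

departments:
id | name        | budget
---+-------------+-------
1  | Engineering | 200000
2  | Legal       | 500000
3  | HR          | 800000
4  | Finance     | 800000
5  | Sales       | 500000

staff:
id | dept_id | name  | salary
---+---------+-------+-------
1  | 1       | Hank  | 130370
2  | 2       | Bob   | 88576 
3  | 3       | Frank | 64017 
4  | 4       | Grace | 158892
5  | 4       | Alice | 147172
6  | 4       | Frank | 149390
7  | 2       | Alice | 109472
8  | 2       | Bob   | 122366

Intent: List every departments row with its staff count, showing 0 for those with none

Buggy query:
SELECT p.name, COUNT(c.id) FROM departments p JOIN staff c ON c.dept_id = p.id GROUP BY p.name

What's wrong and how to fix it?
Bug: INNER JOIN drops departments rows that have no matching staff rows

Fix: Use LEFT JOIN so parents without children still appear (COUNT(c.id) gives 0)

Corrected query:
SELECT p.name, COUNT(c.id) FROM departments p LEFT JOIN staff c ON c.dept_id = p.id GROUP BY p.name

Result:
name        | COUNT(c.id)
------------+------------
Engineering | 1          
Finance     | 3          
HR          | 1          
Legal       | 3          
Sales       | 0          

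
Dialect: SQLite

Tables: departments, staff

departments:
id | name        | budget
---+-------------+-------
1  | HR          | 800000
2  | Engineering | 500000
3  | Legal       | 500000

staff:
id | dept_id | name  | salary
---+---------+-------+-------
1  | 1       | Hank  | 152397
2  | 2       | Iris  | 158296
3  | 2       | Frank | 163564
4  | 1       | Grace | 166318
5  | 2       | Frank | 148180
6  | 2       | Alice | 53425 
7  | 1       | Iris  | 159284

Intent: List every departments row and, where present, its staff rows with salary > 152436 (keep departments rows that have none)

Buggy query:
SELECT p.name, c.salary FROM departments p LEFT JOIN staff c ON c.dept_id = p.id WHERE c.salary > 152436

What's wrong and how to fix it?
Bug: A WHERE condition on the right-hand table after LEFT JOIN drops unmatched parents

Fix: Move the right-table condition into the ON clause so unmatched parents are kept

Corrected query:
SELECT p.name, c.salary FROM departments p LEFT JOIN staff c ON c.dept_id = p.id AND c.salary > 152436

Result:
name        | salary
------------+-------
HR          | 159284
HR          | 166318
Engineering | 158296
Engineering | 163564
Legal       | NULL  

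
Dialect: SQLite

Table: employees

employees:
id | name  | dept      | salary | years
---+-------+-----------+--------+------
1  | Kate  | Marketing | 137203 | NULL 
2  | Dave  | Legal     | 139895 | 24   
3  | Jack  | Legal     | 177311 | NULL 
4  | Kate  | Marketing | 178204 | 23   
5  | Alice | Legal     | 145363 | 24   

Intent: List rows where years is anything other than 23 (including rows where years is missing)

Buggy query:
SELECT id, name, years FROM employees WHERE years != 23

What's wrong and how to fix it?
Bug: 'years != 23' is unknown when years is NULL, so NULL rows are silently excluded

Fix: Handle NULL separately with IS NULL alongside the inequality

Corrected query:
SELECT id, name, years FROM employees WHERE years != 23 OR years IS NULL

Result:
id | name  | years
---+-------+------
1  | Kate  | NULL 
2  | Dave  | 24   
3  | Jack  | NULL 
5  | Alice | 24   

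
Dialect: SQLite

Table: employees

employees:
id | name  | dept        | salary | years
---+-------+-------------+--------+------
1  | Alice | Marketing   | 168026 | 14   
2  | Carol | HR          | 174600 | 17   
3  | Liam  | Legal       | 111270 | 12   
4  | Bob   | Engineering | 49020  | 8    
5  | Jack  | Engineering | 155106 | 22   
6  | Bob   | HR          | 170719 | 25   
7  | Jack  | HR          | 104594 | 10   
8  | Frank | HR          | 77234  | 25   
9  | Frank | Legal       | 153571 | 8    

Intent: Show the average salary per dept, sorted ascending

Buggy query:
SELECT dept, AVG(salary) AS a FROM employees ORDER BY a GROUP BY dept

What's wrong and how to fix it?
Bug: ORDER BY appears before GROUP BY; SQL clause order requires GROUP BY first

Fix: Move ORDER BY to the end, after GROUP BY

Corrected query:
SELECT dept, AVG(salary) AS a FROM employees GROUP BY dept ORDER BY a

Result:
dept        | a        
------------+----------
Engineering | 102063   
HR          | 131786.75
Legal       | 132420.5 
Marketing   | 168026   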